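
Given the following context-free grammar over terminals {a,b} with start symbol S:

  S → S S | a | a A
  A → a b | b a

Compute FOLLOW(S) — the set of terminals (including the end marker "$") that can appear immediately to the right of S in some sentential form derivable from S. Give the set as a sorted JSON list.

FIRST iteration:
iter 1:
  A via A→a b: +{a}
  A via A→b a: +{b}
  S via S→a: +{a}
  FIRST[S]={a}  FIRST[A]={a,b}
iter 2: — fixpoint
  FIRST[S]={a}  FIRST[A]={a,b}

Compute FOLLOW by fixpoint:
FOLLOW(S) := {$}
iter 1:
  S→S S: FOLLOW(S) ⊇ FIRST(S) = {a}; new: +{a}
  S→a A: FOLLOW(A) ⊇ FOLLOW(S) ⊇ {$,a}; new: +{$,a}
  FOLLOW(S)={$,a}  FOLLOW(A)={$,a}
iter 2: (no change)
  FOLLOW(S)={$,a}  FOLLOW(A)={$,a}

FOLLOW(S) = ["$", "a"]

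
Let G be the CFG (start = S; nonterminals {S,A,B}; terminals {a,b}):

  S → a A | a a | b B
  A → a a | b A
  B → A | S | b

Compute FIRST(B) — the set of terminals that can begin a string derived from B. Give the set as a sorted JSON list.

Compute FIRST by fixpoint:
round 1:
  A via A→a a: +{a}
  A via A→b A: +{b}
  B via B→A: +{a,b}
  S via S→a A: +{a}
  S via S→b B: +{b}
  S: {a,b}  A: {a,b}  B: {a,b}
round 2: (no change)
  S: {a,b}  A: {a,b}  B: {a,b}

FIRST(B) = ["a", "b"]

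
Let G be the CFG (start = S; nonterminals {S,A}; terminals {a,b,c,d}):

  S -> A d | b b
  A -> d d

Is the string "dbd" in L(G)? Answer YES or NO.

Convert to CNF:
  S -> A T0 | T1 T1
  A -> T0 T0
  T0 -> d
  T1 -> b

CYK fill:
  cell(0,0) d: {T0}  orig:{}
  cell(1,1) b: {T1}  orig:{}
  cell(2,2) d: {T0}  orig:{}
  cell(0,1) db: ∅
  cell(1,2) bd: ∅
  cell(0,2) dbd: ∅

S ∉ T[0,2] ⇒ NO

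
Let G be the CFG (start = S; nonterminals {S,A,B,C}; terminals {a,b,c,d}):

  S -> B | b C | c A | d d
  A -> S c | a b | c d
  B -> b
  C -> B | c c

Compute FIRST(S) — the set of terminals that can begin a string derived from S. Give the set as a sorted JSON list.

FIRST iteration:
round 1:
  A via A→a b: +{a}
  A via A→c d: +{c}
  B via B→b: +{b}
  C via C→B: +{b}
  C via C→c c: +{c}
  S via S→B: +{b}
  S via S→c A: +{c}
  S via S→d d: +{d}
  FIRST(S)={b,c,d}  FIRST(A)={a,c}  FIRST(B)={b}  FIRST(C)={b,c}
round 2:
  A via A→S c: +{b,d}
  FIRST(S)={b,c,d}  FIRST(A)={a,b,c,d}  FIRST(B)={b}  FIRST(C)={b,c}
round 3: (no change)
  FIRST(S)={b,c,d}  FIRST(A)={a,b,c,d}  FIRST(B)={b}  FIRST(C)={b,c}

FIRST(S) = ["b", "c", "d"]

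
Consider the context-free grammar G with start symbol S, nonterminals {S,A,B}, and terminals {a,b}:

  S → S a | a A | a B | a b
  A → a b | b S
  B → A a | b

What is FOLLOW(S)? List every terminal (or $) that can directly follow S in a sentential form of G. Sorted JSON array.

FIRST sets, iterate to fixpoint:
iter 1:
  A via A→a b: +{a}
  A via A→b S: +{b}
  B via B→A a: +{a,b}
  S via S→a A: +{a}
  FIRST[S]={a}  FIRST[A]={a,b}  FIRST[B]={a,b}
iter 2: (no change)
  FIRST[S]={a}  FIRST[A]={a,b}  FIRST[B]={a,b}

FOLLOW sets:
FOLLOW(S) := {$}
iter 1:
  B→A a: FOLLOW(A) ⊇ FIRST(a) = {a}; new: +{a}
  S→S a: FOLLOW(S) ⊇ FIRST(a) = {a}; new: +{a}
  S→a A: FOLLOW(A) ⊇ FOLLOW(S) ⊇ {$,a}; new: +{$}
  S→a B: FOLLOW(B) ⊇ FOLLOW(S) ⊇ {$,a}; new: +{$,a}
  FOLLOW[S]={$,a}  FOLLOW[A]={$,a}  FOLLOW[B]={$,a}
iter 2: (no change)
  FOLLOW[S]={$,a}  FOLLOW[A]={$,a}  FOLLOW[B]={$,a}

FOLLOW(S) = ["$", "a"]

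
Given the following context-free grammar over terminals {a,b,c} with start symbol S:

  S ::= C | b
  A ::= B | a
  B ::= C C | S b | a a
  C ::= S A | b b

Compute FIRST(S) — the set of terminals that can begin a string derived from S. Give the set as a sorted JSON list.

FIRST iteration:
iter 1:
  A via A→a: +{a}
  B via B→a a: +{a}
  C via C→b b: +{b}
  S via S→C: +{b}
  FIRST[S]={b}  FIRST[A]={a}  FIRST[B]={a}  FIRST[C]={b}
iter 2:
  B via B→C C: +{b}
  FIRST[S]={b}  FIRST[A]={a}  FIRST[B]={a,b}  FIRST[C]={b}
iter 3:
  A via A→B: +{b}
  FIRST[S]={b}  FIRST[A]={a,b}  FIRST[B]={a,b}  FIRST[C]={b}
iter 4: — fixpoint
  FIRST[S]={b}  FIRST[A]={a,b}  FIRST[B]={a,b}  FIRST[C]={b}

FIRST(S) = ["b"]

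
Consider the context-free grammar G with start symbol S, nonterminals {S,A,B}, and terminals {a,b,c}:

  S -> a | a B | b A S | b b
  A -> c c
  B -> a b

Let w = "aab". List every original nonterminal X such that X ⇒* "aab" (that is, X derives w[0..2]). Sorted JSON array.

Convert to CNF:
  S -> T1 B | T2 T2 | T2 X3 | a
  A -> T0 T0
  B -> T1 T2
  T0 -> c
  T1 -> a
  T2 -> b
  X3 -> A S

CYK fill, restricted to cells inside w[0..2]:
  T[0,0] 'a' = {S,T1}  orig:{S}
  T[1,1] 'a' = {S,T1}  orig:{S}
  T[2,2] 'b' = {T2}  orig:{}
  T[0,1] 'aa' = ∅
  T[1,2] 'ab' = {B}
  T[0,2] 'aab' = {S}

Original NTs in T[0,2] deriving "aab": ["S"]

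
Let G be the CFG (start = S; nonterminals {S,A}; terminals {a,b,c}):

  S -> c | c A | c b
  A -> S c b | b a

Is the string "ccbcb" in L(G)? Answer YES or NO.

Convert to CNF:
  S -> T0 A | T0 T1 | c
  A -> S X3 | T1 T2
  T0 -> c
  T1 -> b
  T2 -> a
  X3 -> T0 T1

CYK table (by increasing span):
  [0..0]={S,T0}  "c"  orig:{S}
  [1..1]={S,T0}  "c"  orig:{S}
  [2..2]={T1}  "b"  orig:{}
  [3..3]={S,T0}  "c"  orig:{S}
  [4..4]={T1}  "b"  orig:{}
  [0..1]=∅  "cc"
  [1..2]={S,X3}  "cb"  orig:{S}
  [2..3]=∅  "bc"
  [3..4]={S,X3}  "cb"  orig:{S}
  [0..2]={A}  "ccb"
  [1..3]=∅  "cbc"
  [2..4]=∅  "bcb"
  [0..3]=∅  "ccbc"
  [1..4]={A}  "cbcb"
  [0..4]={S}  "ccbcb"

S ∈ T[0,4] ⇒ YES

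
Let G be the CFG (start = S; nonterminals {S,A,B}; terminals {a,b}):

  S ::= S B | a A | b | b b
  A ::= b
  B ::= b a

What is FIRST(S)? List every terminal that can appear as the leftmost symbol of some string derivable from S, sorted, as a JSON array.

FIRST iteration:
iter 1:
  A via A→b: +{b}
  B via B→b a: +{b}
  S via S→a A: +{a}
  S via S→b: +{b}
  FIRST(S)={a,b}  FIRST(A)={b}  FIRST(B)={b}
iter 2: — fixpoint
  FIRST(S)={a,b}  FIRST(A)={b}  FIRST(B)={b}

FIRST(S) = ["a", "b"]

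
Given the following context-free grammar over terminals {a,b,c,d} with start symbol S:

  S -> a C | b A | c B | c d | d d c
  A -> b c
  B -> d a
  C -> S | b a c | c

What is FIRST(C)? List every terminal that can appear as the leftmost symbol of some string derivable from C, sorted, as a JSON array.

FIRST iteration:
pass 1:
  A via A→b c: +{b}
  B via B→d a: +{d}
  C via C→b a c: +{b}
  C via C→c: +{c}
  S via S→a C: +{a}
  S via S→b A: +{b}
  S via S→c B: +{c}
  S via S→d d c: +{d}
  FIRST[S]={a,b,c,d}  FIRST[A]={b}  FIRST[B]={d}  FIRST[C]={b,c}
pass 2:
  C via C→S: +{a,d}
  FIRST[S]={a,b,c,d}  FIRST[A]={b}  FIRST[B]={d}  FIRST[C]={a,b,c,d}
pass 3: — fixpoint
  FIRST[S]={a,b,c,d}  FIRST[A]={b}  FIRST[B]={d}  FIRST[C]={a,b,c,d}

FIRST(C) = ["a", "b", "c", "d"]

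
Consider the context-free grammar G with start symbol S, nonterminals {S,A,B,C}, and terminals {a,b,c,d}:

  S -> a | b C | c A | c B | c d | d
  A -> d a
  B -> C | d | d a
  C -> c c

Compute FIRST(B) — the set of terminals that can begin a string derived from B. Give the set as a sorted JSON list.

FIRST sets, iterate to fixpoint:
[1]
  A via A→d a: +{d}
  B via B→d: +{d}
  C via C→c c: +{c}
  S via S→a: +{a}
  S via S→b C: +{b}
  S via S→c A: +{c}
  S via S→d: +{d}
  FIRST(S)={a,b,c,d}  FIRST(A)={d}  FIRST(B)={d}  FIRST(C)={c}
[2]
  B via B→C: +{c}
  FIRST(S)={a,b,c,d}  FIRST(A)={d}  FIRST(B)={c,d}  FIRST(C)={c}
[3] — fixpoint
  FIRST(S)={a,b,c,d}  FIRST(A)={d}  FIRST(B)={c,d}  FIRST(C)={c}

FIRST(B) = ["c", "d"]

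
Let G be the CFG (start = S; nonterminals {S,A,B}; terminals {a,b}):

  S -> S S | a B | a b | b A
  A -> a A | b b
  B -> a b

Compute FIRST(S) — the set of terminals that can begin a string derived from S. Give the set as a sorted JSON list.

Compute FIRST by fixpoint:
pass 1:
  A via A→a A: +{a}
  A via A→b b: +{b}
  B via B→a b: +{a}
  S via S→a B: +{a}
  S via S→b A: +{b}
  FIRST[S]={a,b}  FIRST[A]={a,b}  FIRST[B]={a}
pass 2: — fixpoint
  FIRST[S]={a,b}  FIRST[A]={a,b}  FIRST[B]={a}

FIRST(S) = ["a", "b"]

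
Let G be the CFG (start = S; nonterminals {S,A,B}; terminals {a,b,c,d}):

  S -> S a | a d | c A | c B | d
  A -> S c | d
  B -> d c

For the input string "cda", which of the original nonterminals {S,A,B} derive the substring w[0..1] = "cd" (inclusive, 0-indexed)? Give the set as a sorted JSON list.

Convert to CNF:
  S -> S T2 | T0 A | T0 B | T2 T1 | d
  A -> S T0 | d
  B -> T1 T0
  T0 -> c
  T1 -> d
  T2 -> a

CYK fill — only the sub-triangle for w[0..1]:
  cell(0,0) c: {T0}  orig:{}
  cell(1,1) d: {A,S,T1}  orig:{A,S}
  cell(0,1) cd: {S}

Original NTs in T[0,1] deriving "cd": ["S"]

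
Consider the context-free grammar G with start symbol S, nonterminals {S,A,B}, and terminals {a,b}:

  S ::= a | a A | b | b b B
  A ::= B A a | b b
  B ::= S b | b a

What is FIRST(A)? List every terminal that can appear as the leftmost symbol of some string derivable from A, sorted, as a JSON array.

FIRST sets, iterate to fixpoint:
round 1:
  A via A→b b: +{b}
  B via B→b a: +{b}
  S via S→a: +{a}
  S via S→b: +{b}
  S: {a,b}  A: {b}  B: {b}
round 2:
  B via B→S b: +{a}
  S: {a,b}  A: {b}  B: {a,b}
round 3:
  A via A→B A a: +{a}
  S: {a,b}  A: {a,b}  B: {a,b}
round 4: — fixpoint
  S: {a,b}  A: {a,b}  B: {a,b}

FIRST(A) = ["a", "b"]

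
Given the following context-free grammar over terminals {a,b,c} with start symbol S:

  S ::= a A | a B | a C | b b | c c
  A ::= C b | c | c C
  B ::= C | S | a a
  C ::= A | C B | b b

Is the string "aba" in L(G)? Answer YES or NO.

Convert to CNF:
  S -> T0 T0 | T1 T1 | T2 A | T2 B | T2 C
  A -> C T0 | T1 C | c
  B -> C B | C T0 | T0 T0 | T1 C | T1 T1 | T2 A | T2 B | T2 C | T2 T2 | c
  C -> C B | C T0 | T0 T0 | T1 C | c
  T0 -> b
  T1 -> c
  T2 -> a

CYK fill:
  T[0,0] 'a' = {T2}  orig:{}
  T[1,1] 'b' = {T0}  orig:{}
  T[2,2] 'a' = {T2}  orig:{}
  T[0,1] 'ab' = ∅
  T[1,2] 'ba' = ∅
  T[0,2] 'aba' = ∅

S ∉ T[0,2] ⇒ NO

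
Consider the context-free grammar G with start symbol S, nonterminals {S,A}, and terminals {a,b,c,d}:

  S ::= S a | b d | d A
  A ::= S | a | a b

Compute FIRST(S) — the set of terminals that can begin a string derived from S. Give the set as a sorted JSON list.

FIRST iteration:
pass 1:
  A via A→a: +{a}
  S via S→b d: +{b}
  S via S→d A: +{d}
  S: {b,d}  A: {a}
pass 2:
  A via A→S: +{b,d}
  S: {b,d}  A: {a,b,d}
pass 3: (stable)
  S: {b,d}  A: {a,b,d}

FIRST(S) = ["b", "d"]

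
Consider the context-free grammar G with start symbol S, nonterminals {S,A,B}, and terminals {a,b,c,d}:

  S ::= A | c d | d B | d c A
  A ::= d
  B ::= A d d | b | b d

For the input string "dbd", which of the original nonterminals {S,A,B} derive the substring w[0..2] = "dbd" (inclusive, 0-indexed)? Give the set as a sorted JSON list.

Convert to CNF:
  S -> T0 B | T0 X4 | T2 T0 | d
  A -> d
  B -> A X3 | T1 T0 | b
  T0 -> d
  T1 -> b
  T2 -> c
  X3 -> T0 T0
  X4 -> T2 A

CYK fill (cells [i..j] with 0 ≤ i ≤ j ≤ 2 only):
  cell(0,0) d: {A,S,T0}  orig:{A,S}
  cell(1,1) b: {B,T1}  orig:{B}
  cell(2,2) d: {A,S,T0}  orig:{A,S}
  cell(0,1) db: {S}
  cell(1,2) bd: {B}
  cell(0,2) dbd: {S}

Original NTs in T[0,2] deriving "dbd": ["S"]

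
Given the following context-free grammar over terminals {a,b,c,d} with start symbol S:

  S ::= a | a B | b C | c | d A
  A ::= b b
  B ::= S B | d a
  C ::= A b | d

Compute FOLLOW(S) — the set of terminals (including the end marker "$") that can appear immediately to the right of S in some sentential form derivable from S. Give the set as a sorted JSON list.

FIRST sets, iterate to fixpoint:
[1]
  A via A→b b: +{b}
  B via B→d a: +{d}
  C via C→A b: +{b}
  C via C→d: +{d}
  S via S→a: +{a}
  S via S→b C: +{b}
  S via S→c: +{c}
  S via S→d A: +{d}
  FIRST[S]={a,b,c,d}  FIRST[A]={b}  FIRST[B]={d}  FIRST[C]={b,d}
[2]
  B via B→S B: +{a,b,c}
  FIRST[S]={a,b,c,d}  FIRST[A]={b}  FIRST[B]={a,b,c,d}  FIRST[C]={b,d}
[3] — fixpoint
  FIRST[S]={a,b,c,d}  FIRST[A]={b}  FIRST[B]={a,b,c,d}  FIRST[C]={b,d}

FOLLOW sets:
seed FOLLOW(S) with $
round 1:
  B→S B: FOLLOW(S) ⊇ FIRST(B) = {a,b,c,d}; new: +{a,b,c,d}
  C→A b: FOLLOW(A) ⊇ FIRST(b) = {b}; new: +{b}
  S→a B: FOLLOW(B) ⊇ FOLLOW(S) ⊇ {$,a,b,c,d}; new: +{$,a,b,c,d}
  S→b C: FOLLOW(C) ⊇ FOLLOW(S) ⊇ {$,a,b,c,d}; new: +{$,a,b,c,d}
  S→d A: FOLLOW(A) ⊇ FOLLOW(S) ⊇ {$,a,b,c,d}; new: +{$,a,c,d}
  FOLLOW(S)={$,a,b,c,d}  FOLLOW(A)={$,a,b,c,d}  FOLLOW(B)={$,a,b,c,d}  FOLLOW(C)={$,a,b,c,d}
round 2: done
  FOLLOW(S)={$,a,b,c,d}  FOLLOW(A)={$,a,b,c,d}  FOLLOW(B)={$,a,b,c,d}  FOLLOW(C)={$,a,b,c,d}

FOLLOW(S) = ["$", "a", "b", "c", "d"]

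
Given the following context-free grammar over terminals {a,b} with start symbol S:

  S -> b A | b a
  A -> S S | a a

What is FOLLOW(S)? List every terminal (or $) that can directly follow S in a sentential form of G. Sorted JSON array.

FIRST sets, iterate to fixpoint:
round 1:
  A via A→a a: +{a}
  S via S→b A: +{b}
  FIRST[S]={b}  FIRST[A]={a}
round 2:
  A via A→S S: +{b}
  FIRST[S]={b}  FIRST[A]={a,b}
round 3: (no change)
  FIRST[S]={b}  FIRST[A]={a,b}

Compute FOLLOW by fixpoint:
FOLLOW(S) := {$}
pass 1:
  A→S S: FOLLOW(S) ⊇ FIRST(S) = {b}; new: +{b}
  S→b A: FOLLOW(A) ⊇ FOLLOW(S) ⊇ {$,b}; new: +{$,b}
  FOLLOW[S]={$,b}  FOLLOW[A]={$,b}
pass 2: (stable)
  FOLLOW[S]={$,b}  FOLLOW[A]={$,b}

FOLLOW(S) = ["$", "b"]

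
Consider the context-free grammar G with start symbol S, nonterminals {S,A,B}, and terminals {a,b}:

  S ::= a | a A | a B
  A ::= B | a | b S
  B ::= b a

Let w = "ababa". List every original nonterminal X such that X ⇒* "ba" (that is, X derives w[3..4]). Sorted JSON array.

CNF form of G:
  S -> T1 A | T1 B | a
  A -> T0 S | T0 T1 | a
  B -> T0 T1
  T0 -> b
  T1 -> a

CYK table (by increasing span), restricted to cells inside w[3..4]:
  cell(3,3) b: {T0}  orig:{}
  cell(4,4) a: {A,S,T1}  orig:{A,S}
  cell(3,4) ba: {A,B}

Original NTs in T[3,4] deriving "ba": ["A", "B"]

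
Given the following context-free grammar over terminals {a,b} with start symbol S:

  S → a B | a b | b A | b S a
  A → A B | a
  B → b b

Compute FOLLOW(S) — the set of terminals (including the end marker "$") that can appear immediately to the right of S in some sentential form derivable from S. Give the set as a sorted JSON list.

FIRST iteration:
round 1:
  A via A→a: +{a}
  B via B→b b: +{b}
  S via S→a B: +{a}
  S via S→b A: +{b}
  FIRST(S)={a,b}  FIRST(A)={a}  FIRST(B)={b}
round 2: (stable)
  FIRST(S)={a,b}  FIRST(A)={a}  FIRST(B)={b}

FOLLOW sets:
seed FOLLOW(S) with $
[1]
  A→A B: FOLLOW(A) ⊇ FIRST(B) = {b}; new: +{b}
  A→A B: FOLLOW(B) ⊇ FOLLOW(A) ⊇ {b}; new: +{b}
  S→a B: FOLLOW(B) ⊇ FOLLOW(S) ⊇ {$}; new: +{$}
  S→b A: FOLLOW(A) ⊇ FOLLOW(S) ⊇ {$}; new: +{$}
  S→b S a: FOLLOW(S) ⊇ FIRST(a) = {a}; new: +{a}
  FOLLOW(S)={$,a}  FOLLOW(A)={$,b}  FOLLOW(B)={$,b}
[2]
  S→a B: FOLLOW(B) ⊇ FOLLOW(S) ⊇ {$,a}; new: +{a}
  S→b A: FOLLOW(A) ⊇ FOLLOW(S) ⊇ {$,a}; new: +{a}
  FOLLOW(S)={$,a}  FOLLOW(A)={$,a,b}  FOLLOW(B)={$,a,b}
[3] (stable)
  FOLLOW(S)={$,a}  FOLLOW(A)={$,a,b}  FOLLOW(B)={$,a,b}

FOLLOW(S) = ["$", "a"]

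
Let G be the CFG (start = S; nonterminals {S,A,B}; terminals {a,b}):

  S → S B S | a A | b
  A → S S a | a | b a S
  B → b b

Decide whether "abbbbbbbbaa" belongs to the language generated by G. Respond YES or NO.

Convert to CNF:
  S -> S X4 | T0 A | b
  A -> S X2 | T1 X3 | a
  B -> T1 T1
  T0 -> a
  T1 -> b
  X2 -> S T0
  X3 -> T0 S
  X4 -> B S

CYK table (by increasing span):
  [0..0]={A,T0}  "a"  orig:{A}
  [1..1]={S,T1}  "b"  orig:{S}
  [2..2]={S,T1}  "b"  orig:{S}
  [3..3]={S,T1}  "b"  orig:{S}
  [4..4]={S,T1}  "b"  orig:{S}
  [5..5]={S,T1}  "b"  orig:{S}
  [6..6]={S,T1}  "b"  orig:{S}
  [7..7]={S,T1}  "b"  orig:{S}
  [8..8]={S,T1}  "b"  orig:{S}
  [9..9]={A,T0}  "a"  orig:{A}
  [10..10]={A,T0}  "a"  orig:{A}
  [0..1]={X3}  "ab"  orig:{}
  [1..2]={B}  "bb"
  [2..3]={B}  "bb"
  [3..4]={B}  "bb"
  [4..5]={B}  "bb"
  [5..6]={B}  "bb"
  [6..7]={B}  "bb"
  [7..8]={B}  "bb"
  [8..9]={X2}  "ba"  orig:{}
  [9..10]={S}  "aa"
  [0..2]=∅  "abb"
  [1..3]={X4}  "bbb"  orig:{}
  [2..4]={X4}  "bbb"  orig:{}
  [3..5]={X4}  "bbb"  orig:{}
  [4..6]={X4}  "bbb"  orig:{}
  [5..7]={X4}  "bbb"  orig:{}
  [6..8]={X4}  "bbb"  orig:{}
  [7..9]={A}  "bba"
  [8..10]=∅  "baa"
  [0..3]=∅  "abbb"
  [1..4]={S}  "bbbb"
  [2..5]={S}  "bbbb"
  [3..6]={S}  "bbbb"
  [4..7]={S}  "bbbb"
  [5..8]={S}  "bbbb"
  [6..9]=∅  "bbba"
  [7..10]={X4}  "bbaa"  orig:{}
  [0..4]={X3}  "abbbb"  orig:{}
  [1..5]=∅  "bbbbb"
  [2..6]=∅  "bbbbb"
  [3..7]=∅  "bbbbb"
  [4..8]=∅  "bbbbb"
  [5..9]={X2}  "bbbba"  orig:{}
  [6..10]={S}  "bbbaa"
  [0..5]=∅  "abbbbb"
  [1..6]={X4}  "bbbbbb"  orig:{}
  [2..7]={X4}  "bbbbbb"  orig:{}
  [3..8]={X4}  "bbbbbb"  orig:{}
  [4..9]={A}  "bbbbba"
  [5..10]=∅  "bbbbaa"
  [0..6]=∅  "abbbbbb"
  [1..7]={S}  "bbbbbbb"
  [2..8]={S}  "bbbbbbb"
  [3..9]=∅  "bbbbbba"
  [4..10]={X4}  "bbbbbaa"  orig:{}
  [0..7]={X3}  "abbbbbbb"  orig:{}
  [1..8]=∅  "bbbbbbbb"
  [2..9]={X2}  "bbbbbbba"  orig:{}
  [3..10]={S}  "bbbbbbaa"
  [0..8]=∅  "abbbbbbbb"
  [1..9]={A}  "bbbbbbbba"
  [2..10]=∅  "bbbbbbbaa"
  [0..9]={S}  "abbbbbbbba"
  [1..10]={X4}  "bbbbbbbbaa"  orig:{}
  [0..10]={X2}  "abbbbbbbbaa"  orig:{}

S ∉ T[0,10] ⇒ NO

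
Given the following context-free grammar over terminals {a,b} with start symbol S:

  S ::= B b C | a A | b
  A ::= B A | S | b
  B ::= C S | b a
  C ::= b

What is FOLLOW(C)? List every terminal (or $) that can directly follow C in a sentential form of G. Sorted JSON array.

FIRST sets, iterate to fixpoint:
[1]
  A via A→b: +{b}
  B via B→b a: +{b}
  C via C→b: +{b}
  S via S→B b C: +{b}
  S via S→a A: +{a}
  S: {a,b}  A: {b}  B: {b}  C: {b}
[2]
  A via A→S: +{a}
  S: {a,b}  A: {a,b}  B: {b}  C: {b}
[3] (stable)
  S: {a,b}  A: {a,b}  B: {b}  C: {b}

FOLLOW sets:
FOLLOW(S) := {$}
[1]
  A→B A: FOLLOW(B) ⊇ FIRST(A) = {a,b}; new: +{a,b}
  B→C S: FOLLOW(C) ⊇ FIRST(S) = {a,b}; new: +{a,b}
  B→C S: FOLLOW(S) ⊇ FOLLOW(B) ⊇ {a,b}; new: +{a,b}
  S→B b C: FOLLOW(C) ⊇ FOLLOW(S) ⊇ {$,a,b}; new: +{$}
  S→a A: FOLLOW(A) ⊇ FOLLOW(S) ⊇ {$,a,b}; new: +{$,a,b}
  S: {$,a,b}  A: {$,a,b}  B: {a,b}  C: {$,a,b}
[2] (no change)
  S: {$,a,b}  A: {$,a,b}  B: {a,b}  C: {$,a,b}

FOLLOW(C) = ["$", "a", "b"]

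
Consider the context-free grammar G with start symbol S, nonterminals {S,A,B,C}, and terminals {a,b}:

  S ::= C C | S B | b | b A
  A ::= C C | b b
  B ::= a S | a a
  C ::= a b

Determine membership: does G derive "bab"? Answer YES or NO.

Convert to CNF:
  S -> C C | S B | T0 A | b
  A -> C C | T0 T0
  B -> T1 S | T1 T1
  C -> T1 T0
  T0 -> b
  T1 -> a

CYK table (by increasing span):
  [0..0]={S,T0}  "b"  orig:{S}
  [1..1]={T1}  "a"  orig:{}
  [2..2]={S,T0}  "b"  orig:{S}
  [0..1]=∅  "ba"
  [1..2]={B,C}  "ab"
  [0..2]={S}  "bab"

S ∈ T[0,2] ⇒ YES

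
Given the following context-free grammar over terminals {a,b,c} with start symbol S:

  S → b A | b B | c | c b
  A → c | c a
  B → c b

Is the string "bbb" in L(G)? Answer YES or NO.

CNF form of G:
  S -> T0 T2 | T2 A | T2 B | c
  A -> T0 T1 | c
  B -> T0 T2
  T0 -> c
  T1 -> a
  T2 -> b

CYK fill:
  cell(0,0) b: {T2}  orig:{}
  cell(1,1) b: {T2}  orig:{}
  cell(2,2) b: {T2}  orig:{}
  cell(0,1) bb: ∅
  cell(1,2) bb: ∅
  cell(0,2) bbb: ∅

S ∉ T[0,2] ⇒ NO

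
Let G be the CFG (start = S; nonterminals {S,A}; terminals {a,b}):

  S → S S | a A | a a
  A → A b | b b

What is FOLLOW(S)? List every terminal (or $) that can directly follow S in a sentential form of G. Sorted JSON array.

FIRST iteration:
iter 1:
  A via A→b b: +{b}
  S via S→a A: +{a}
  S: {a}  A: {b}
iter 2: — fixpoint
  S: {a}  A: {b}

FOLLOW iteration:
initialize: $ ∈ FOLLOW(S)
round 1:
  A→A b: FOLLOW(A) ⊇ FIRST(b) = {b}; new: +{b}
  S→S S: FOLLOW(S) ⊇ FIRST(S) = {a}; new: +{a}
  S→a A: FOLLOW(A) ⊇ FOLLOW(S) ⊇ {$,a}; new: +{$,a}
  FOLLOW(S)={$,a}  FOLLOW(A)={$,a,b}
round 2: done
  FOLLOW(S)={$,a}  FOLLOW(A)={$,a,b}

FOLLOW(S) = ["$", "a"]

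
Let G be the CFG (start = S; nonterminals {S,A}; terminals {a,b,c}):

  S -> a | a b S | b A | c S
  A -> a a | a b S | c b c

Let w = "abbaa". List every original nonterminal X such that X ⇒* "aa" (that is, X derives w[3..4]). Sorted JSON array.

Convert to CNF:
  S -> T0 X5 | T1 A | T2 S | a
  A -> T0 T0 | T0 X3 | T2 X4
  T0 -> a
  T1 -> b
  T2 -> c
  X3 -> T1 S
  X4 -> T1 T2
  X5 -> T1 S

Fill CYK table bottom-up (cells [i..j] with 3 ≤ i ≤ j ≤ 4 only):
  cell(3,3) a: {S,T0}  orig:{S}
  cell(4,4) a: {S,T0}  orig:{S}
  cell(3,4) aa: {A}

Original NTs in T[3,4] deriving "aa": ["A"]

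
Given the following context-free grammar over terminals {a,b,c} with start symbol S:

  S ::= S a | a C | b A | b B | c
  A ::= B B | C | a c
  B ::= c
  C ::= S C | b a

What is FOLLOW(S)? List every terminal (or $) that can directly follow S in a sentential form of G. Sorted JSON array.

Compute FIRST by fixpoint:
pass 1:
  A via A→a c: +{a}
  B via B→c: +{c}
  C via C→b a: +{b}
  S via S→a C: +{a}
  S via S→b A: +{b}
  S via S→c: +{c}
  FIRST(S)={a,b,c}  FIRST(A)={a}  FIRST(B)={c}  FIRST(C)={b}
pass 2:
  A via A→B B: +{c}
  A via A→C: +{b}
  C via C→S C: +{a,c}
  FIRST(S)={a,b,c}  FIRST(A)={a,b,c}  FIRST(B)={c}  FIRST(C)={a,b,c}
pass 3: (no change)
  FIRST(S)={a,b,c}  FIRST(A)={a,b,c}  FIRST(B)={c}  FIRST(C)={a,b,c}

Compute FOLLOW by fixpoint:
initialize: $ ∈ FOLLOW(S)
round 1:
  A→B B: FOLLOW(B) ⊇ FIRST(B) = {c}; new: +{c}
  C→S C: FOLLOW(S) ⊇ FIRST(C) = {a,b,c}; new: +{a,b,c}
  S→a C: FOLLOW(C) ⊇ FOLLOW(S) ⊇ {$,a,b,c}; new: +{$,a,b,c}
  S→b A: FOLLOW(A) ⊇ FOLLOW(S) ⊇ {$,a,b,c}; new: +{$,a,b,c}
  S→b B: FOLLOW(B) ⊇ FOLLOW(S) ⊇ {$,a,b,c}; new: +{$,a,b}
  S: {$,a,b,c}  A: {$,a,b,c}  B: {$,a,b,c}  C: {$,a,b,c}
round 2: (stable)
  S: {$,a,b,c}  A: {$,a,b,c}  B: {$,a,b,c}  C: {$,a,b,c}

FOLLOW(S) = ["$", "a", "b", "c"]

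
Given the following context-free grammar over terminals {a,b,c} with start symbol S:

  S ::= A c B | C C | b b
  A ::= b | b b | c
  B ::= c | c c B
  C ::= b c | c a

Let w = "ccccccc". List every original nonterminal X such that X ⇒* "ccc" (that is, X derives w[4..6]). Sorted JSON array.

Convert to CNF:
  S -> A X4 | C C | T0 T0
  A -> T0 T0 | b | c
  B -> T1 X3 | c
  C -> T0 T1 | T1 T2
  T0 -> b
  T1 -> c
  T2 -> a
  X3 -> T1 B
  X4 -> T1 B

Fill CYK table bottom-up — only the sub-triangle for w[4..6]:
  T[4,4] 'c' = {A,B,T1}  orig:{A,B}
  T[5,5] 'c' = {A,B,T1}  orig:{A,B}
  T[6,6] 'c' = {A,B,T1}  orig:{A,B}
  T[4,5] 'cc' = {X3,X4}  orig:{}
  T[5,6] 'cc' = {X3,X4}  orig:{}
  T[4,6] 'ccc' = {B,S}

Original NTs in T[4,6] deriving "ccc": ["B", "S"]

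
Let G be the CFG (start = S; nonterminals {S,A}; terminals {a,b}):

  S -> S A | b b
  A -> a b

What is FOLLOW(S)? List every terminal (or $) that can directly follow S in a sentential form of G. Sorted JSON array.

FIRST sets, iterate to fixpoint:
[1]
  A via A→a b: +{a}
  S via S→b b: +{b}
  FIRST[S]={b}  FIRST[A]={a}
[2] (no change)
  FIRST[S]={b}  FIRST[A]={a}

FOLLOW sets:
seed FOLLOW(S) with $
pass 1:
  S→S A: FOLLOW(S) ⊇ FIRST(A) = {a}; new: +{a}
  S→S A: FOLLOW(A) ⊇ FOLLOW(S) ⊇ {$,a}; new: +{$,a}
  FOLLOW[S]={$,a}  FOLLOW[A]={$,a}
pass 2: (stable)
  FOLLOW[S]={$,a}  FOLLOW[A]={$,a}

FOLLOW(S) = ["$", "a"]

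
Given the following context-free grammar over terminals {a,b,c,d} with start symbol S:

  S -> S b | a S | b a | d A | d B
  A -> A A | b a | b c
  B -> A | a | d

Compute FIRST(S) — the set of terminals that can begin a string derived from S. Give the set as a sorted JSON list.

FIRST sets, iterate to fixpoint:
iter 1:
  A via A→b a: +{b}
  B via B→A: +{b}
  B via B→a: +{a}
  B via B→d: +{d}
  S via S→a S: +{a}
  S via S→b a: +{b}
  S via S→d A: +{d}
  FIRST[S]={a,b,d}  FIRST[A]={b}  FIRST[B]={a,b,d}
iter 2: done
  FIRST[S]={a,b,d}  FIRST[A]={b}  FIRST[B]={a,b,d}

FIRST(S) = ["a", "b", "d"]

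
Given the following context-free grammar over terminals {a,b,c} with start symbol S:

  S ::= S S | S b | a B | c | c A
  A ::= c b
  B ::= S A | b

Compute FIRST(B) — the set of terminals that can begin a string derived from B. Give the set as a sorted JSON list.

FIRST sets, iterate to fixpoint:
round 1:
  A via A→c b: +{c}
  B via B→b: +{b}
  S via S→a B: +{a}
  S via S→c: +{c}
  S: {a,c}  A: {c}  B: {b}
round 2:
  B via B→S A: +{a,c}
  S: {a,c}  A: {c}  B: {a,b,c}
round 3: (stable)
  S: {a,c}  A: {c}  B: {a,b,c}

FIRST(B) = ["a", "b", "c"]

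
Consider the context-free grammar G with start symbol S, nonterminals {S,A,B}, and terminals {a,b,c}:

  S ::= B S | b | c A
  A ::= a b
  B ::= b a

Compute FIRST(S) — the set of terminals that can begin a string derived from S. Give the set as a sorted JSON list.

Compute FIRST by fixpoint:
iter 1:
  A via A→a b: +{a}
  B via B→b a: +{b}
  S via S→B S: +{b}
  S via S→c A: +{c}
  S: {b,c}  A: {a}  B: {b}
iter 2: (stable)
  S: {b,c}  A: {a}  B: {b}

FIRST(S) = ["b", "c"]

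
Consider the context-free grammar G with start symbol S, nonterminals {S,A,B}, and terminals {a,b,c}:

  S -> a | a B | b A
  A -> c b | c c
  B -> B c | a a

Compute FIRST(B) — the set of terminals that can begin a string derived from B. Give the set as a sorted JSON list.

FIRST sets, iterate to fixpoint:
[1]
  A via A→c b: +{c}
  B via B→a a: +{a}
  S via S→a: +{a}
  S via S→b A: +{b}
  FIRST[S]={a,b}  FIRST[A]={c}  FIRST[B]={a}
[2] (no change)
  FIRST[S]={a,b}  FIRST[A]={c}  FIRST[B]={a}

FIRST(B) = ["a"]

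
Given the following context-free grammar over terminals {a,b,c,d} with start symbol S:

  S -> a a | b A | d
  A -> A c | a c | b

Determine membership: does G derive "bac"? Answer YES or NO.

Convert to CNF:
  S -> T1 T1 | T2 A | d
  A -> A T0 | T1 T0 | b
  T0 -> c
  T1 -> a
  T2 -> b

CYK table (by increasing span):
  cell(0,0) b: {A,T2}  orig:{A}
  cell(1,1) a: {T1}  orig:{}
  cell(2,2) c: {T0}  orig:{}
  cell(0,1) ba: ∅
  cell(1,2) ac: {A}
  cell(0,2) bac: {S}

S ∈ T[0,2] ⇒ YES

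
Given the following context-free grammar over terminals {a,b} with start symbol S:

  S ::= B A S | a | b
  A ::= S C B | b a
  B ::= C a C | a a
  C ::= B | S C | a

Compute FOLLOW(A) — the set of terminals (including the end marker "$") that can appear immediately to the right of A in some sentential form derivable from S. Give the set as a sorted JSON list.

FIRST sets, iterate to fixpoint:
pass 1:
  A via A→b a: +{b}
  B via B→a a: +{a}
  C via C→B: +{a}
  S via S→B A S: +{a}
  S via S→b: +{b}
  S: {a,b}  A: {b}  B: {a}  C: {a}
pass 2:
  A via A→S C B: +{a}
  C via C→S C: +{b}
  S: {a,b}  A: {a,b}  B: {a}  C: {a,b}
pass 3:
  B via B→C a C: +{b}
  S: {a,b}  A: {a,b}  B: {a,b}  C: {a,b}
pass 4: — fixpoint
  S: {a,b}  A: {a,b}  B: {a,b}  C: {a,b}

FOLLOW sets:
initialize: $ ∈ FOLLOW(S)
round 1:
  A→S C B: FOLLOW(S) ⊇ FIRST(C) = {a,b}; new: +{a,b}
  A→S C B: FOLLOW(C) ⊇ FIRST(B) = {a,b}; new: +{a,b}
  C→B: FOLLOW(B) ⊇ FOLLOW(C) ⊇ {a,b}; new: +{a,b}
  S→B A S: FOLLOW(A) ⊇ FIRST(S) = {a,b}; new: +{a,b}
  FOLLOW[S]={$,a,b}  FOLLOW[A]={a,b}  FOLLOW[B]={a,b}  FOLLOW[C]={a,b}
round 2: (no change)
  FOLLOW[S]={$,a,b}  FOLLOW[A]={a,b}  FOLLOW[B]={a,b}  FOLLOW[C]={a,b}

FOLLOW(A) = ["a", "b"]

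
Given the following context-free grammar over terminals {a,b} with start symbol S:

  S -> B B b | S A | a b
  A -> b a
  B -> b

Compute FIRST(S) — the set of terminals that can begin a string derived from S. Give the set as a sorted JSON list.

FIRST iteration:
[1]
  A via A→b a: +{b}
  B via B→b: +{b}
  S via S→B B b: +{b}
  S via S→a b: +{a}
  S: {a,b}  A: {b}  B: {b}
[2] — fixpoint
  S: {a,b}  A: {b}  B: {b}

FIRST(S) = ["a", "b"]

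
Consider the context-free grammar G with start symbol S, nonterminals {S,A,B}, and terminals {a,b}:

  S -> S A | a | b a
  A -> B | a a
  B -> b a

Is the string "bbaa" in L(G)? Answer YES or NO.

Convert to CNF:
  S -> S A | T1 T0 | a
  A -> T0 T0 | T1 T0
  B -> T1 T0
  T0 -> a
  T1 -> b

CYK fill:
  [0..0]={T1}  "b"  orig:{}
  [1..1]={T1}  "b"  orig:{}
  [2..2]={S,T0}  "a"  orig:{S}
  [3..3]={S,T0}  "a"  orig:{S}
  [0..1]=∅  "bb"
  [1..2]={A,B,S}  "ba"
  [2..3]={A}  "aa"
  [0..2]=∅  "bba"
  [1..3]=∅  "baa"
  [0..3]=∅  "bbaa"

S ∉ T[0,3] ⇒ NO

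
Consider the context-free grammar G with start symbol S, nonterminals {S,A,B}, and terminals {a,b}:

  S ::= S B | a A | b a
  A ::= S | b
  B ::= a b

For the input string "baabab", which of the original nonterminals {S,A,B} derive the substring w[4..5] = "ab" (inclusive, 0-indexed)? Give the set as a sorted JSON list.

Convert to CNF:
  S -> S B | T0 A | T1 T0
  A -> S B | T0 A | T1 T0 | b
  B -> T0 T1
  T0 -> a
  T1 -> b

CYK table (by increasing span) (cells [i..j] with 4 ≤ i ≤ j ≤ 5 only):
  cell(4,4) a: {T0}  orig:{}
  cell(5,5) b: {A,T1}  orig:{A}
  cell(4,5) ab: {A,B,S}

Original NTs in T[4,5] deriving "ab": ["A", "B", "S"]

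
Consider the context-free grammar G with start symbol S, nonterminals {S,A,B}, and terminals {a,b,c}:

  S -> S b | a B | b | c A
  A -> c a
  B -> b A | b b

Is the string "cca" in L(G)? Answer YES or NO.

CNF form of G:
  S -> S T2 | T0 A | T1 B | b
  A -> T0 T1
  B -> T2 A | T2 T2
  T0 -> c
  T1 -> a
  T2 -> b

CYK fill:
  cell(0,0) c: {T0}  orig:{}
  cell(1,1) c: {T0}  orig:{}
  cell(2,2) a: {T1}  orig:{}
  cell(0,1) cc: ∅
  cell(1,2) ca: {A}
  cell(0,2) cca: {S}

S ∈ T[0,2] ⇒ YES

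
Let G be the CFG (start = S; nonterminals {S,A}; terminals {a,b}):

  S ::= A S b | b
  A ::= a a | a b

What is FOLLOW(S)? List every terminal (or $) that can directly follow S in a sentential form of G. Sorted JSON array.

Compute FIRST by fixpoint:
[1]
  A via A→a a: +{a}
  S via S→A S b: +{a}
  S via S→b: +{b}
  FIRST(S)={a,b}  FIRST(A)={a}
[2] (no change)
  FIRST(S)={a,b}  FIRST(A)={a}

FOLLOW iteration:
FOLLOW(S) := {$}
round 1:
  S→A S b: FOLLOW(A) ⊇ FIRST(S) = {a,b}; new: +{a,b}
  S→A S b: FOLLOW(S) ⊇ FIRST(b) = {b}; new: +{b}
  FOLLOW(S)={$,b}  FOLLOW(A)={a,b}
round 2: done
  FOLLOW(S)={$,b}  FOLLOW(A)={a,b}

FOLLOW(S) = ["$", "b"]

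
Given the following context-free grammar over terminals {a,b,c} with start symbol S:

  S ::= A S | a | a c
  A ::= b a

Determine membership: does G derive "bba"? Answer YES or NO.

Convert to CNF:
  S -> A S | T1 T2 | a
  A -> T0 T1
  T0 -> b
  T1 -> a
  T2 -> c

Fill CYK table bottom-up:
  [0..0]={T0}  "b"  orig:{}
  [1..1]={T0}  "b"  orig:{}
  [2..2]={S,T1}  "a"  orig:{S}
  [0..1]=∅  "bb"
  [1..2]={A}  "ba"
  [0..2]=∅  "bba"

S ∉ T[0,2] ⇒ NO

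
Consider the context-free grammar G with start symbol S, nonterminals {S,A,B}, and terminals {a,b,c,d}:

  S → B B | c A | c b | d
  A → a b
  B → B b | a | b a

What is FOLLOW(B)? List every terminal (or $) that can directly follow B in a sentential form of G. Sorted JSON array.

FIRST sets, iterate to fixpoint:
iter 1:
  A via A→a b: +{a}
  B via B→a: +{a}
  B via B→b a: +{b}
  S via S→B B: +{a,b}
  S via S→c A: +{c}
  S via S→d: +{d}
  S: {a,b,c,d}  A: {a}  B: {a,b}
iter 2: (no change)
  S: {a,b,c,d}  A: {a}  B: {a,b}

Compute FOLLOW by fixpoint:
initialize: $ ∈ FOLLOW(S)
[1]
  B→B b: FOLLOW(B) ⊇ FIRST(b) = {b}; new: +{b}
  S→B B: FOLLOW(B) ⊇ FIRST(B) = {a,b}; new: +{a}
  S→B B: FOLLOW(B) ⊇ FOLLOW(S) ⊇ {$}; new: +{$}
  S→c A: FOLLOW(A) ⊇ FOLLOW(S) ⊇ {$}; new: +{$}
  FOLLOW[S]={$}  FOLLOW[A]={$}  FOLLOW[B]={$,a,b}
[2] — fixpoint
  FOLLOW[S]={$}  FOLLOW[A]={$}  FOLLOW[B]={$,a,b}

FOLLOW(B) = ["$", "a", "b"]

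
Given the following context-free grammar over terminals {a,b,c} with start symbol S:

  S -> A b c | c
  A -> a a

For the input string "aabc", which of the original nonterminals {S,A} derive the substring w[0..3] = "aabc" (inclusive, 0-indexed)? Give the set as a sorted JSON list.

CNF form of G:
  S -> A X3 | c
  A -> T0 T0
  T0 -> a
  T1 -> b
  T2 -> c
  X3 -> T1 T2

CYK fill, restricted to cells inside w[0..3]:
  [0..0]={T0}  "a"  orig:{}
  [1..1]={T0}  "a"  orig:{}
  [2..2]={T1}  "b"  orig:{}
  [3..3]={S,T2}  "c"  orig:{S}
  [0..1]={A}  "aa"
  [1..2]=∅  "ab"
  [2..3]={X3}  "bc"  orig:{}
  [0..2]=∅  "aab"
  [1..3]=∅  "abc"
  [0..3]={S}  "aabc"

Original NTs in T[0,3] deriving "aabc": ["S"]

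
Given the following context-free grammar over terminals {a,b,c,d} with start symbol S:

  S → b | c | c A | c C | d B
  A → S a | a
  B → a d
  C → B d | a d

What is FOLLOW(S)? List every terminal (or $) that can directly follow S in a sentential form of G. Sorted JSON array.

Compute FIRST by fixpoint:
[1]
  A via A→a: +{a}
  B via B→a d: +{a}
  C via C→B d: +{a}
  S via S→b: +{b}
  S via S→c: +{c}
  S via S→d B: +{d}
  S: {b,c,d}  A: {a}  B: {a}  C: {a}
[2]
  A via A→S a: +{b,c,d}
  S: {b,c,d}  A: {a,b,c,d}  B: {a}  C: {a}
[3] (no change)
  S: {b,c,d}  A: {a,b,c,d}  B: {a}  C: {a}

Compute FOLLOW by fixpoint:
initialize: $ ∈ FOLLOW(S)
round 1:
  A→S a: FOLLOW(S) ⊇ FIRST(a) = {a}; new: +{a}
  C→B d: FOLLOW(B) ⊇ FIRST(d) = {d}; new: +{d}
  S→c A: FOLLOW(A) ⊇ FOLLOW(S) ⊇ {$,a}; new: +{$,a}
  S→c C: FOLLOW(C) ⊇ FOLLOW(S) ⊇ {$,a}; new: +{$,a}
  S→d B: FOLLOW(B) ⊇ FOLLOW(S) ⊇ {$,a}; new: +{$,a}
  S: {$,a}  A: {$,a}  B: {$,a,d}  C: {$,a}
round 2: — fixpoint
  S: {$,a}  A: {$,a}  B: {$,a,d}  C: {$,a}

FOLLOW(S) = ["$", "a"]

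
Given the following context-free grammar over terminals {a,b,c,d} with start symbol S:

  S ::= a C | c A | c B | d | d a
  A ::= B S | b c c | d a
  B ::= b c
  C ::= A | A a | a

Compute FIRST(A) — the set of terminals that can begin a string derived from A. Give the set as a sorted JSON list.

Compute FIRST by fixpoint:
[1]
  A via A→b c c: +{b}
  A via A→d a: +{d}
  B via B→b c: +{b}
  C via C→A: +{b,d}
  C via C→a: +{a}
  S via S→a C: +{a}
  S via S→c A: +{c}
  S via S→d: +{d}
  S: {a,c,d}  A: {b,d}  B: {b}  C: {a,b,d}
[2] — fixpoint
  S: {a,c,d}  A: {b,d}  B: {b}  C: {a,b,d}

FIRST(A) = ["b", "d"]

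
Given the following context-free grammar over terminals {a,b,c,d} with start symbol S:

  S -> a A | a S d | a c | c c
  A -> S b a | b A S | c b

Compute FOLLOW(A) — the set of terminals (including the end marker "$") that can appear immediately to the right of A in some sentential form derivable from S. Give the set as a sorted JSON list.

Compute FIRST by fixpoint:
[1]
  A via A→b A S: +{b}
  A via A→c b: +{c}
  S via S→a A: +{a}
  S via S→c c: +{c}
  FIRST[S]={a,c}  FIRST[A]={b,c}
[2]
  A via A→S b a: +{a}
  FIRST[S]={a,c}  FIRST[A]={a,b,c}
[3] (stable)
  FIRST[S]={a,c}  FIRST[A]={a,b,c}

Compute FOLLOW by fixpoint:
initialize: $ ∈ FOLLOW(S)
iter 1:
  A→S b a: FOLLOW(S) ⊇ FIRST(b) = {b}; new: +{b}
  A→b A S: FOLLOW(A) ⊇ FIRST(S) = {a,c}; new: +{a,c}
  A→b A S: FOLLOW(S) ⊇ FOLLOW(A) ⊇ {a,c}; new: +{a,c}
  S→a A: FOLLOW(A) ⊇ FOLLOW(S) ⊇ {$,a,b,c}; new: +{$,b}
  S→a S d: FOLLOW(S) ⊇ FIRST(d) = {d}; new: +{d}
  S: {$,a,b,c,d}  A: {$,a,b,c}
iter 2:
  S→a A: FOLLOW(A) ⊇ FOLLOW(S) ⊇ {$,a,b,c,d}; new: +{d}
  S: {$,a,b,c,d}  A: {$,a,b,c,d}
iter 3: (no change)
  S: {$,a,b,c,d}  A: {$,a,b,c,d}

FOLLOW(A) = ["$", "a", "b", "c", "d"]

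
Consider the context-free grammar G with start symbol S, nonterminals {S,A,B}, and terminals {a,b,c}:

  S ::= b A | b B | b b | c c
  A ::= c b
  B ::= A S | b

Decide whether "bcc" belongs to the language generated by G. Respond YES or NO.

Convert to CNF:
  S -> T0 T0 | T1 A | T1 B | T1 T1
  A -> T0 T1
  B -> A S | b
  T0 -> c
  T1 -> b

CYK table (by increasing span):
  T[0,0] 'b' = {B,T1}  orig:{B}
  T[1,1] 'c' = {T0}  orig:{}
  T[2,2] 'c' = {T0}  orig:{}
  T[0,1] 'bc' = ∅
  T[1,2] 'cc' = {S}
  T[0,2] 'bcc' = ∅

S ∉ T[0,2] ⇒ NO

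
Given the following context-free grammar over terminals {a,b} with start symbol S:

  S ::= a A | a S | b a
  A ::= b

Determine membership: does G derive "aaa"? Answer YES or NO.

CNF form of G:
  S -> T0 A | T0 S | T1 T0
  A -> b
  T0 -> a
  T1 -> b

Fill CYK table bottom-up:
  cell(0,0) a: {T0}  orig:{}
  cell(1,1) a: {T0}  orig:{}
  cell(2,2) a: {T0}  orig:{}
  cell(0,1) aa: ∅
  cell(1,2) aa: ∅
  cell(0,2) aaa: ∅

S ∉ T[0,2] ⇒ NO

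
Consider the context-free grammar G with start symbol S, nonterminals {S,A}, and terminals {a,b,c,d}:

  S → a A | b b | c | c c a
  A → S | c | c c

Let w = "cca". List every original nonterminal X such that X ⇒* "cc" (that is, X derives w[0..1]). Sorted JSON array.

Convert to CNF:
  S -> T0 A | T1 T1 | T2 X4 | c
  A -> T0 A | T1 T1 | T2 T2 | T2 X3 | c
  T0 -> a
  T1 -> b
  T2 -> c
  X3 -> T2 T0
  X4 -> T2 T0

Fill CYK table bottom-up (cells [i..j] with 0 ≤ i ≤ j ≤ 1 only):
  cell(0,0) c: {A,S,T2}  orig:{A,S}
  cell(1,1) c: {A,S,T2}  orig:{A,S}
  cell(0,1) cc: {A}

Original NTs in T[0,1] deriving "cc": ["A"]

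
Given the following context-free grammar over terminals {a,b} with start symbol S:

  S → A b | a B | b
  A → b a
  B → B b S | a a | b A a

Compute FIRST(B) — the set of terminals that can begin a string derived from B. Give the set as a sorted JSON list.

FIRST sets, iterate to fixpoint:
pass 1:
  A via A→b a: +{b}
  B via B→a a: +{a}
  B via B→b A a: +{b}
  S via S→A b: +{b}
  S via S→a B: +{a}
  S: {a,b}  A: {b}  B: {a,b}
pass 2: (stable)
  S: {a,b}  A: {b}  B: {a,b}

FIRST(B) = ["a", "b"]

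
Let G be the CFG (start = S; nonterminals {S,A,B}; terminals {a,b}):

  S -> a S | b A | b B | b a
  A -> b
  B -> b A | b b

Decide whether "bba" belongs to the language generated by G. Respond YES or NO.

CNF form of G:
  S -> T0 A | T0 B | T0 T1 | T1 S
  A -> b
  B -> T0 A | T0 T0
  T0 -> b
  T1 -> a

CYK table (by increasing span):
  T[0,0] 'b' = {A,T0}  orig:{A}
  T[1,1] 'b' = {A,T0}  orig:{A}
  T[2,2] 'a' = {T1}  orig:{}
  T[0,1] 'bb' = {B,S}
  T[1,2] 'ba' = {S}
  T[0,2] 'bba' = ∅

S ∉ T[0,2] ⇒ NO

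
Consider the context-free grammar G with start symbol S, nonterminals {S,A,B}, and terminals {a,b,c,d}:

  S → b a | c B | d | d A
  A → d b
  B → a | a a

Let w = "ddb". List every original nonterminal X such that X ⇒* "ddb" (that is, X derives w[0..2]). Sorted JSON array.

Convert to CNF:
  S -> T0 A | T1 T2 | T3 B | d
  A -> T0 T1
  B -> T2 T2 | a
  T0 -> d
  T1 -> b
  T2 -> a
  T3 -> c

Fill CYK table bottom-up (cells [i..j] with 0 ≤ i ≤ j ≤ 2 only):
  [0..0]={S,T0}  "d"  orig:{S}
  [1..1]={S,T0}  "d"  orig:{S}
  [2..2]={T1}  "b"  orig:{}
  [0..1]=∅  "dd"
  [1..2]={A}  "db"
  [0..2]={S}  "ddb"

Original NTs in T[0,2] deriving "ddb": ["S"]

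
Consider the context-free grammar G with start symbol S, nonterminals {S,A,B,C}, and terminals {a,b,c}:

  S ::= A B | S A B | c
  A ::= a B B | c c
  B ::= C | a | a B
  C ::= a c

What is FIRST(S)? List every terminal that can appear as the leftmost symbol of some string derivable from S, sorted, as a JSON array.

Compute FIRST by fixpoint:
round 1:
  A via A→a B B: +{a}
  A via A→c c: +{c}
  B via B→a: +{a}
  C via C→a c: +{a}
  S via S→A B: +{a,c}
  FIRST[S]={a,c}  FIRST[A]={a,c}  FIRST[B]={a}  FIRST[C]={a}
round 2: — fixpoint
  FIRST[S]={a,c}  FIRST[A]={a,c}  FIRST[B]={a}  FIRST[C]={a}

FIRST(S) = ["a", "c"]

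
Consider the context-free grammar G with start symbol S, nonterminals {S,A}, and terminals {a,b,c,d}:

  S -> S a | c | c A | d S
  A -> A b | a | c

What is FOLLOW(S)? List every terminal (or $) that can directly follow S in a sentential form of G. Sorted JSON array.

FIRST sets, iterate to fixpoint:
round 1:
  A via A→a: +{a}
  A via A→c: +{c}
  S via S→c: +{c}
  S via S→d S: +{d}
  FIRST(S)={c,d}  FIRST(A)={a,c}
round 2: (stable)
  FIRST(S)={c,d}  FIRST(A)={a,c}

FOLLOW iteration:
initialize: $ ∈ FOLLOW(S)
[1]
  A→A b: FOLLOW(A) ⊇ FIRST(b) = {b}; new: +{b}
  S→S a: FOLLOW(S) ⊇ FIRST(a) = {a}; new: +{a}
  S→c A: FOLLOW(A) ⊇ FOLLOW(S) ⊇ {$,a}; new: +{$,a}
  FOLLOW(S)={$,a}  FOLLOW(A)={$,a,b}
[2] (no change)
  FOLLOW(S)={$,a}  FOLLOW(A)={$,a,b}

FOLLOW(S) = ["$", "a"]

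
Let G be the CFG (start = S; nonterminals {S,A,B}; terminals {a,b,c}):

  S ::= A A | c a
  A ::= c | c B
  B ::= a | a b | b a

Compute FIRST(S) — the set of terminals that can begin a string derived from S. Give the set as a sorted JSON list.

Compute FIRST by fixpoint:
iter 1:
  A via A→c: +{c}
  B via B→a: +{a}
  B via B→b a: +{b}
  S via S→A A: +{c}
  FIRST(S)={c}  FIRST(A)={c}  FIRST(B)={a,b}
iter 2: — fixpoint
  FIRST(S)={c}  FIRST(A)={c}  FIRST(B)={a,b}

FIRST(S) = ["c"]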